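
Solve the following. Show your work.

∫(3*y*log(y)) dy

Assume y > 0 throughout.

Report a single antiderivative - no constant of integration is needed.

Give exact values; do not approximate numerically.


Step 1. Integrate ∫(3*y*log(y)) dy by parts with u = log(y), dv = (3*y) dy, so v = 3*y**2/2 [assuming y > 0]: now 3*y**2*log(y)/2 + ∫(-3*y/2) dy.
Step 2. Evaluate the standard form: now 3*y**2*log(y)/2 - 3*y**2/4.
Answer: 3*y**2*log(y)/2 - 3*y**2/4.


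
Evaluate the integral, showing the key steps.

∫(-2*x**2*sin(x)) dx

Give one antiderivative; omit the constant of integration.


Step 1. Integrate ∫(-2*x**2*sin(x)) dx by parts with u = x**2, dv = (-2*sin(x)) dx, so v = 2*cos(x): now 2*x**2*cos(x) + ∫(-4*x*cos(x)) dx.
Step 2. Integrate ∫(-4*x*cos(x)) dx by parts with u = x, dv = (-4*cos(x)) dx, so v = -4*sin(x): now 2*x**2*cos(x) - 4*x*sin(x) + ∫(4*sin(x)) dx.
Step 3. Evaluate the standard form: now 2*x**2*cos(x) - 4*x*sin(x) - 4*cos(x).
Answer: 2*x**2*cos(x) - 4*x*sin(x) - 4*cos(x).


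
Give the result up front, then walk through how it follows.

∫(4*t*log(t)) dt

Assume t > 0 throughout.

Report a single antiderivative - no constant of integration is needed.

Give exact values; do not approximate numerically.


The answer is 2*t**2*log(t) - t**2.
Step 1. Integrate ∫(4*t*log(t)) dt by parts with u = log(t), dv = (4*t) dt, so v = 2*t**2 [assuming t > 0]: now 2*t**2*log(t) + ∫(-2*t) dt.
Step 2. Evaluate the standard form: now 2*t**2*log(t) - t**2.
Answer: 2*t**2*log(t) - t**2.


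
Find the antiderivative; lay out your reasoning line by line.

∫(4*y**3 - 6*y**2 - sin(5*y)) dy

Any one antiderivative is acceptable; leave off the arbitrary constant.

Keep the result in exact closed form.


Step 1. Rewrite: now ∫(-6*y**2) dy + ∫(4*y**3) dy + ∫(-sin(5*y)) dy.
Step 2. Evaluate the standard form: now cos(5*y)/5 + ∫(-6*y**2) dy + ∫(4*y**3) dy.
Step 3. Evaluate the standard form: now -2*y**3 + cos(5*y)/5 + ∫(4*y**3) dy.
Step 4. Evaluate the standard form: now y**4 - 2*y**3 + cos(5*y)/5.
Answer: y**4 - 2*y**3 + cos(5*y)/5.


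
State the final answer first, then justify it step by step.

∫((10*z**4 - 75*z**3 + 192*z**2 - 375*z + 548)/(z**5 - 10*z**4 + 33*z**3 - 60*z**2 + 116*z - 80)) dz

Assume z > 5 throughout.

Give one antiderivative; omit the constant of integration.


The answer is 3*log(z - 5) + 2*log(z - 4) + 5*log(z - 1) - 3*atan(z/2)/2.
Step 1. Decompose ∫((10*z**4 - 75*z**3 + 192*z**2 - 375*z + 548)/(z**5 - 10*z**4 + 33*z**3 - 60*z**2 + 116*z - 80)) dz by partial fractions, (10*z**4 - 75*z**3 + 192*z**2 - 375*z + 548)/(z**5 - 10*z**4 + 33*z**3 - 60*z**2 + 116*z - 80) = -3/(z**2 + 4) + 5/(z - 1) + 2/(z - 4) + 3/(z - 5): now ∫(3/(z - 5)) dz + ∫(2/(z - 4)) dz + ∫(5/(z - 1)) dz + ∫(-3/(z**2 + 4)) dz.
Step 2. Evaluate the standard form [assuming z > 5]: now 3*log(z - 5) + ∫(2/(z - 4)) dz + ∫(5/(z - 1)) dz + ∫(-3/(z**2 + 4)) dz.
Step 3. Evaluate the standard form [assuming z > 4]: now 3*log(z - 5) + 2*log(z - 4) + ∫(5/(z - 1)) dz + ∫(-3/(z**2 + 4)) dz.
Step 4. Evaluate the standard form [assuming z > 1]: now 3*log(z - 5) + 2*log(z - 4) + 5*log(z - 1) + ∫(-3/(z**2 + 4)) dz.
Step 5. Evaluate the standard form: now 3*log(z - 5) + 2*log(z - 4) + 5*log(z - 1) - 3*atan(z/2)/2.
Answer: 3*log(z - 5) + 2*log(z - 4) + 5*log(z - 1) - 3*atan(z/2)/2.


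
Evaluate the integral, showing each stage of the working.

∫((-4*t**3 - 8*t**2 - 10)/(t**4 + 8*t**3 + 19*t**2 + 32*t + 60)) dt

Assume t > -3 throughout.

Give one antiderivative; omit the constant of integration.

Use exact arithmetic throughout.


Step 1. Decompose ∫((-4*t**3 - 8*t**2 - 10)/(t**4 + 8*t**3 + 19*t**2 + 32*t + 60)) dt by partial fractions, (-4*t**3 - 8*t**2 - 10)/(t**4 + 8*t**3 + 19*t**2 + 32*t + 60) = 2/(t**2 + 4) - 5/(t + 5) + 1/(t + 3): now ∫(1/(t + 3)) dt + ∫(-5/(t + 5)) dt + ∫(2/(t**2 + 4)) dt.
Step 2. Evaluate the standard form [assuming t > -5]: now -5*log(t + 5) + ∫(1/(t + 3)) dt + ∫(2/(t**2 + 4)) dt.
Step 3. Evaluate the standard form [assuming t > -3]: now log(t + 3) - 5*log(t + 5) + ∫(2/(t**2 + 4)) dt.
Step 4. Evaluate the standard form: now log(t + 3) - 5*log(t + 5) + atan(t/2).
Answer: log(t + 3) - 5*log(t + 5) + atan(t/2).


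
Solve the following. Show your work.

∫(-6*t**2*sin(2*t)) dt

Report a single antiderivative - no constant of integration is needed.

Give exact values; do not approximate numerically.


Step 1. Integrate ∫(-6*t**2*sin(2*t)) dt by parts with u = t**2, dv = (-6*sin(2*t)) dt, so v = 3*cos(2*t): now 3*t**2*cos(2*t) + ∫(-6*t*cos(2*t)) dt.
Step 2. Integrate ∫(-6*t*cos(2*t)) dt by parts with u = t, dv = (-6*cos(2*t)) dt, so v = -3*sin(2*t): now 3*t**2*cos(2*t) - 3*t*sin(2*t) + ∫(3*sin(2*t)) dt.
Step 3. Evaluate the standard form: now 3*t**2*cos(2*t) - 3*t*sin(2*t) - 3*cos(2*t)/2.
Answer: 3*t**2*cos(2*t) - 3*t*sin(2*t) - 3*cos(2*t)/2.


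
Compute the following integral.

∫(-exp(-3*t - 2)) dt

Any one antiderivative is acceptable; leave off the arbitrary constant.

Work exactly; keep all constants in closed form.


Answer: exp(-3*t - 2)/3.


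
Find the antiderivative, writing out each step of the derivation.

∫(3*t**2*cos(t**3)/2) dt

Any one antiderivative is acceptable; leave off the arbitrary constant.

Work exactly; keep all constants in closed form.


Step 1. Substitute u = t**3, turning ∫(3*t**2*cos(t**3)/2) dt into ∫(cos(u)/2) du: now ∫(cos(u)/2) du.
Step 2. Evaluate the standard form: now sin(u)/2.
Step 3. Substitute back u = t**3: now sin(t**3)/2.
Answer: sin(t**3)/2.


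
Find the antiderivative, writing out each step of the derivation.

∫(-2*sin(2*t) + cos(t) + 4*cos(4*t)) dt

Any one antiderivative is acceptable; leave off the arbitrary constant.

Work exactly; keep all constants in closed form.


Step 1. Rewrite: now ∫(-2*sin(2*t)) dt + ∫(cos(t)) dt + ∫(4*cos(4*t)) dt.
Step 2. Evaluate the standard form: now cos(2*t) + ∫(cos(t)) dt + ∫(4*cos(4*t)) dt.
Step 3. Evaluate the standard form: now sin(4*t) + cos(2*t) + ∫(cos(t)) dt.
Step 4. Evaluate the standard form: now sin(t) + sin(4*t) + cos(2*t).
Answer: sin(t) + sin(4*t) + cos(2*t).


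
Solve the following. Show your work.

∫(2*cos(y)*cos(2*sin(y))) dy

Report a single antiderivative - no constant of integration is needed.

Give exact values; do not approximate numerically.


Step 1. Substitute u = sin(y), turning ∫(2*cos(y)*cos(2*sin(y))) dy into ∫(2*cos(2*u)) du: now ∫(2*cos(2*u)) du.
Step 2. Evaluate the standard form: now sin(2*u).
Step 3. Substitute back u = sin(y): now sin(2*sin(y)).
Answer: sin(2*sin(y)).


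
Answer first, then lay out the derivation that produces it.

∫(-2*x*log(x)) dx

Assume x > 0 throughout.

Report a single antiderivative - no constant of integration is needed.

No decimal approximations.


The answer is -x**2*log(x) + x**2/2.
Step 1. Integrate ∫(-2*x*log(x)) dx by parts with u = log(x), dv = (-2*x) dx, so v = -x**2 [assuming x > 0]: now -x**2*log(x) + ∫(x) dx.
Step 2. Evaluate the standard form: now -x**2*log(x) + x**2/2.
Answer: -x**2*log(x) + x**2/2.


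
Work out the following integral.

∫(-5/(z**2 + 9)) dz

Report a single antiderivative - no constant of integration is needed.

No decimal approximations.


Answer: -5*atan(z/3)/3.


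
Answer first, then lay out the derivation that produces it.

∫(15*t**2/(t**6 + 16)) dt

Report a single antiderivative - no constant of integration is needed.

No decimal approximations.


The answer is 5*atan(t**3/4)/4.
Step 1. Substitute u = t**3, turning ∫(15*t**2/(t**6 + 16)) dt into ∫(5/(u**2 + 16)) du: now ∫(5/(u**2 + 16)) du.
Step 2. Evaluate the standard form: now 5*atan(u/4)/4.
Step 3. Substitute back u = t**3: now 5*atan(t**3/4)/4.
Answer: 5*atan(t**3/4)/4.


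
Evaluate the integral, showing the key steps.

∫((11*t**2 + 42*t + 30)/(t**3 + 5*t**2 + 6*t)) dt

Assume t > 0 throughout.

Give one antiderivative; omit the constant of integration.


Step 1. Decompose ∫((11*t**2 + 42*t + 30)/(t**3 + 5*t**2 + 6*t)) dt by partial fractions, (11*t**2 + 42*t + 30)/(t**3 + 5*t**2 + 6*t) = 1/(t + 3) + 5/(t + 2) + 5/t: now ∫(5/t) dt + ∫(5/(t + 2)) dt + ∫(1/(t + 3)) dt.
Step 2. Evaluate the standard form [assuming t > 0]: now 5*log(t) + ∫(5/(t + 2)) dt + ∫(1/(t + 3)) dt.
Step 3. Evaluate the standard form [assuming t > -3]: now 5*log(t) + log(t + 3) + ∫(5/(t + 2)) dt.
Step 4. Evaluate the standard form [assuming t > -2]: now 5*log(t) + 5*log(t + 2) + log(t + 3).
Answer: 5*log(t) + 5*log(t + 2) + log(t + 3).


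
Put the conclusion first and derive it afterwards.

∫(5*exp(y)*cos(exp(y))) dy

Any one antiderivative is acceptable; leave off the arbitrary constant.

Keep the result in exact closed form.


The answer is 5*sin(exp(y)).
Step 1. Substitute u = exp(y), turning ∫(5*exp(y)*cos(exp(y))) dy into ∫(5*cos(u)) du: now ∫(5*cos(u)) du.
Step 2. Evaluate the standard form: now 5*sin(u).
Step 3. Substitute back u = exp(y): now 5*sin(exp(y)).
Answer: 5*sin(exp(y)).


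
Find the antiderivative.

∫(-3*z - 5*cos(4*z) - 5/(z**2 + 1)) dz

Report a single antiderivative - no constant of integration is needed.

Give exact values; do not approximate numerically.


Answer: -3*z**2/2 - 5*sin(4*z)/4 - 5*atan(z).


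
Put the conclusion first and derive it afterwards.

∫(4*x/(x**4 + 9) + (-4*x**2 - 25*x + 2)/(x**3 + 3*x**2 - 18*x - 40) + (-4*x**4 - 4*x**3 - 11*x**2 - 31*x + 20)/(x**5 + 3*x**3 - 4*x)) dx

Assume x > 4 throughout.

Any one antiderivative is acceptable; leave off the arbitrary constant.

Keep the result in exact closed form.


The answer is -5*log(x) - 3*log(x - 4) - 3*log(x - 1) + 4*log(x + 1) - 2*log(x + 2) + log(x + 5) + 3*atan(x/2)/2 + 2*atan(x**2/3)/3.
Step 1. Rewrite: now ∫(4*x/(x**4 + 9)) dx + ∫((-4*x**2 - 25*x + 2)/(x**3 + 3*x**2 - 18*x - 40)) dx + ∫((-4*x**4 - 4*x**3 - 11*x**2 - 31*x + 20)/(x**5 + 3*x**3 - 4*x)) dx.
Step 2. Decompose ∫((-4*x**2 - 25*x + 2)/(x**3 + 3*x**2 - 18*x - 40)) dx by partial fractions, (-4*x**2 - 25*x + 2)/(x**3 + 3*x**2 - 18*x - 40) = 1/(x + 5) - 2/(x + 2) - 3/(x - 4): now ∫(4*x/(x**4 + 9)) dx + ∫((-4*x**4 - 4*x**3 - 11*x**2 - 31*x + 20)/(x**5 + 3*x**3 - 4*x)) dx + ∫(-3/(x - 4)) dx + ∫(-2/(x + 2)) dx + ∫(1/(x + 5)) dx.
Step 3. Evaluate the standard form [assuming x > -2]: now -2*log(x + 2) + ∫(4*x/(x**4 + 9)) dx + ∫((-4*x**4 - 4*x**3 - 11*x**2 - 31*x + 20)/(x**5 + 3*x**3 - 4*x)) dx + ∫(-3/(x - 4)) dx + ∫(1/(x + 5)) dx.
Step 4. Evaluate the standard form [assuming x > 4]: now -3*log(x - 4) - 2*log(x + 2) + ∫(4*x/(x**4 + 9)) dx + ∫((-4*x**4 - 4*x**3 - 11*x**2 - 31*x + 20)/(x**5 + 3*x**3 - 4*x)) dx + ∫(1/(x + 5)) dx.
Step 5. Evaluate the standard form [assuming x > -5]: now -3*log(x - 4) - 2*log(x + 2) + log(x + 5) + ∫(4*x/(x**4 + 9)) dx + ∫((-4*x**4 - 4*x**3 - 11*x**2 - 31*x + 20)/(x**5 + 3*x**3 - 4*x)) dx.
Step 6. Decompose ∫((-4*x**4 - 4*x**3 - 11*x**2 - 31*x + 20)/(x**5 + 3*x**3 - 4*x)) dx by partial fractions, (-4*x**4 - 4*x**3 - 11*x**2 - 31*x + 20)/(x**5 + 3*x**3 - 4*x) = 3/(x**2 + 4) + 4/(x + 1) - 3/(x - 1) - 5/x: now -3*log(x - 4) - 2*log(x + 2) + log(x + 5) + ∫(-5/x) dx + ∫(4*x/(x**4 + 9)) dx + ∫(-3/(x - 1)) dx + ∫(4/(x + 1)) dx + ∫(3/(x**2 + 4)) dx.
Step 7. Evaluate the standard form [assuming x > 0]: now -5*log(x) - 3*log(x - 4) - 2*log(x + 2) + log(x + 5) + ∫(4*x/(x**4 + 9)) dx + ∫(-3/(x - 1)) dx + ∫(4/(x + 1)) dx + ∫(3/(x**2 + 4)) dx.
Step 8. Evaluate the standard form [assuming x > 1]: now -5*log(x) - 3*log(x - 4) - 3*log(x - 1) - 2*log(x + 2) + log(x + 5) + ∫(4*x/(x**4 + 9)) dx + ∫(4/(x + 1)) dx + ∫(3/(x**2 + 4)) dx.
Step 9. Evaluate the standard form [assuming x > -1]: now -5*log(x) - 3*log(x - 4) - 3*log(x - 1) + 4*log(x + 1) - 2*log(x + 2) + log(x + 5) + ∫(4*x/(x**4 + 9)) dx + ∫(3/(x**2 + 4)) dx.
Step 10. Evaluate the standard form: now -5*log(x) - 3*log(x - 4) - 3*log(x - 1) + 4*log(x + 1) - 2*log(x + 2) + log(x + 5) + 3*atan(x/2)/2 + ∫(4*x/(x**4 + 9)) dx.
Step 11. Substitute u = x**2, turning ∫(4*x/(x**4 + 9)) dx into ∫(2/(u**2 + 9)) du: now -5*log(x) - 3*log(x - 4) - 3*log(x - 1) + 4*log(x + 1) - 2*log(x + 2) + log(x + 5) + 3*atan(x/2)/2 + ∫(2/(u**2 + 9)) du.
Step 12. Evaluate the standard form: now -5*log(x) - 3*log(x - 4) - 3*log(x - 1) + 4*log(x + 1) - 2*log(x + 2) + log(x + 5) + 2*atan(u/3)/3 + 3*atan(x/2)/2.
Step 13. Substitute back u = x**2: now -5*log(x) - 3*log(x - 4) - 3*log(x - 1) + 4*log(x + 1) - 2*log(x + 2) + log(x + 5) + 3*atan(x/2)/2 + 2*atan(x**2/3)/3.
Answer: -5*log(x) - 3*log(x - 4) - 3*log(x - 1) + 4*log(x + 1) - 2*log(x + 2) + log(x + 5) + 3*atan(x/2)/2 + 2*atan(x**2/3)/3.


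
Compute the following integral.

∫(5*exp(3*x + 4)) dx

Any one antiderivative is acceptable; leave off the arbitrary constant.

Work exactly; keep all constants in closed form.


Answer: 5*exp(3*x + 4)/3.


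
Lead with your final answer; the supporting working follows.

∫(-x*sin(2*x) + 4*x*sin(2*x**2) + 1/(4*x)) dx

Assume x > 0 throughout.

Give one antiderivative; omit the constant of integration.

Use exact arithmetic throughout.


The answer is x*cos(2*x)/2 + log(x)/4 - sin(2*x)/4 - cos(2*x**2).
Step 1. Rewrite: now ∫(1/(4*x)) dx + ∫(-x*sin(2*x)) dx + ∫(4*x*sin(2*x**2)) dx.
Step 2. Substitute u = x**2, turning ∫(4*x*sin(2*x**2)) dx into ∫(2*sin(2*u)) du: now ∫(1/(4*x)) dx + ∫(-x*sin(2*x)) dx + ∫(2*sin(2*u)) du.
Step 3. Evaluate the standard form: now -cos(2*u) + ∫(1/(4*x)) dx + ∫(-x*sin(2*x)) dx.
Step 4. Substitute back u = x**2: now -cos(2*x**2) + ∫(1/(4*x)) dx + ∫(-x*sin(2*x)) dx.
Step 5. Integrate ∫(-x*sin(2*x)) dx by parts with u = x, dv = (-sin(2*x)) dx, so v = cos(2*x)/2: now x*cos(2*x)/2 - cos(2*x**2) + ∫(1/(4*x)) dx + ∫(-cos(2*x)/2) dx.
Step 6. Evaluate the standard form: now x*cos(2*x)/2 - sin(2*x)/4 - cos(2*x**2) + ∫(1/(4*x)) dx.
Step 7. Evaluate the standard form [assuming x > 0]: now x*cos(2*x)/2 + log(x)/4 - sin(2*x)/4 - cos(2*x**2).
Answer: x*cos(2*x)/2 + log(x)/4 - sin(2*x)/4 - cos(2*x**2).


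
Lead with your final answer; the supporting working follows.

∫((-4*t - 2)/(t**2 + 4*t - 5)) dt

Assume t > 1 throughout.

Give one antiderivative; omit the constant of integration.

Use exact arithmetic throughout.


The answer is -log(t - 1) - 3*log(t + 5).
Step 1. Decompose ∫((-4*t - 2)/(t**2 + 4*t - 5)) dt by partial fractions, (-4*t - 2)/(t**2 + 4*t - 5) = -3/(t + 5) - 1/(t - 1): now ∫(-1/(t - 1)) dt + ∫(-3/(t + 5)) dt.
Step 2. Evaluate the standard form [assuming t > -5]: now -3*log(t + 5) + ∫(-1/(t - 1)) dt.
Step 3. Evaluate the standard form [assuming t > 1]: now -log(t - 1) - 3*log(t + 5).
Answer: -log(t - 1) - 3*log(t + 5).


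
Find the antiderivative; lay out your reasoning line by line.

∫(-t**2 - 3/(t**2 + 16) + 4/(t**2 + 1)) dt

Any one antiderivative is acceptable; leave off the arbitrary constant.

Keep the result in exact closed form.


Step 1. Rewrite: now ∫(-t**2) dt + ∫(4/(t**2 + 1)) dt + ∫(-3/(t**2 + 16)) dt.
Step 2. Evaluate the standard form: now -t**3/3 + ∫(4/(t**2 + 1)) dt + ∫(-3/(t**2 + 16)) dt.
Step 3. Evaluate the standard form: now -t**3/3 - 3*atan(t/4)/4 + ∫(4/(t**2 + 1)) dt.
Step 4. Evaluate the standard form: now -t**3/3 - 3*atan(t/4)/4 + 4*atan(t).
Answer: -t**3/3 - 3*atan(t/4)/4 + 4*atan(t).


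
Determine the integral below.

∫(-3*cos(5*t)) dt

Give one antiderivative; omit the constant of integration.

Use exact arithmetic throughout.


Answer: -3*sin(5*t)/5.


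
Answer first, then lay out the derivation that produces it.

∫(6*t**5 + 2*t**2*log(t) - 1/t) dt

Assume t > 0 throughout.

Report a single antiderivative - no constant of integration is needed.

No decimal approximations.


The answer is t**6 + 2*t**3*log(t)/3 - 2*t**3/9 - log(t).
Step 1. Rewrite: now ∫(-1/t) dt + ∫(6*t**5) dt + ∫(2*t**2*log(t)) dt.
Step 2. Integrate ∫(2*t**2*log(t)) dt by parts with u = log(t), dv = (2*t**2) dt, so v = 2*t**3/3 [assuming t > 0]: now 2*t**3*log(t)/3 + ∫(-1/t) dt + ∫(-2*t**2/3) dt + ∫(6*t**5) dt.
Step 3. Evaluate the standard form: now 2*t**3*log(t)/3 - 2*t**3/9 + ∫(-1/t) dt + ∫(6*t**5) dt.
Step 4. Evaluate the standard form: now t**6 + 2*t**3*log(t)/3 - 2*t**3/9 + ∫(-1/t) dt.
Step 5. Evaluate the standard form [assuming t > 0]: now t**6 + 2*t**3*log(t)/3 - 2*t**3/9 - log(t).
Answer: t**6 + 2*t**3*log(t)/3 - 2*t**3/9 - log(t).


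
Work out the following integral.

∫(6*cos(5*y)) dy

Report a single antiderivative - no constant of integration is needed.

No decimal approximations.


Answer: 6*sin(5*y)/5.


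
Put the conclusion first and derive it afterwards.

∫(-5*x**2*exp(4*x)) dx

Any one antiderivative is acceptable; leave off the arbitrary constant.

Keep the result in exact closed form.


The answer is -5*x**2*exp(4*x)/4 + 5*x*exp(4*x)/8 - 5*exp(4*x)/32.
Step 1. Integrate ∫(-5*x**2*exp(4*x)) dx by parts with u = x**2, dv = (-5*exp(4*x)) dx, so v = -5*exp(4*x)/4: now -5*x**2*exp(4*x)/4 + ∫(5*x*exp(4*x)/2) dx.
Step 2. Integrate ∫(5*x*exp(4*x)/2) dx by parts with u = x, dv = (5*exp(4*x)/2) dx, so v = 5*exp(4*x)/8: now -5*x**2*exp(4*x)/4 + 5*x*exp(4*x)/8 + ∫(-5*exp(4*x)/8) dx.
Step 3. Evaluate the standard form: now -5*x**2*exp(4*x)/4 + 5*x*exp(4*x)/8 - 5*exp(4*x)/32.
Answer: -5*x**2*exp(4*x)/4 + 5*x*exp(4*x)/8 - 5*exp(4*x)/32.


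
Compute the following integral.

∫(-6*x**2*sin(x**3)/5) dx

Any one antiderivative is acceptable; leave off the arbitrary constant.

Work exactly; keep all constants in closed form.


Answer: 2*cos(x**3)/5.


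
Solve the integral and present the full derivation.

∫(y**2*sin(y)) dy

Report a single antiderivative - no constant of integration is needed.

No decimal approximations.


Step 1. Integrate ∫(y**2*sin(y)) dy by parts with u = y**2, dv = (sin(y)) dy, so v = -cos(y): now -y**2*cos(y) + ∫(2*y*cos(y)) dy.
Step 2. Integrate ∫(2*y*cos(y)) dy by parts with u = y, dv = (2*cos(y)) dy, so v = 2*sin(y): now -y**2*cos(y) + 2*y*sin(y) + ∫(-2*sin(y)) dy.
Step 3. Evaluate the standard form: now -y**2*cos(y) + 2*y*sin(y) + 2*cos(y).
Answer: -y**2*cos(y) + 2*y*sin(y) + 2*cos(y).


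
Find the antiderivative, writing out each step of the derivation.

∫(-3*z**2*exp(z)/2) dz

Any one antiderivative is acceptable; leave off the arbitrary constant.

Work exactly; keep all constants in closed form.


Step 1. Integrate ∫(-3*z**2*exp(z)/2) dz by parts with u = z**2, dv = (-3*exp(z)/2) dz, so v = -3*exp(z)/2: now -3*z**2*exp(z)/2 + ∫(3*z*exp(z)) dz.
Step 2. Integrate ∫(3*z*exp(z)) dz by parts with u = z, dv = (3*exp(z)) dz, so v = 3*exp(z): now -3*z**2*exp(z)/2 + 3*z*exp(z) + ∫(-3*exp(z)) dz.
Step 3. Evaluate the standard form: now -3*z**2*exp(z)/2 + 3*z*exp(z) - 3*exp(z).
Answer: -3*z**2*exp(z)/2 + 3*z*exp(z) - 3*exp(z).


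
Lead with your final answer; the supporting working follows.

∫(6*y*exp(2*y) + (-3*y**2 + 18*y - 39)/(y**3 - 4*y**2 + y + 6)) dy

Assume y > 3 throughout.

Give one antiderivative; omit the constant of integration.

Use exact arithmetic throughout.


The answer is 3*y*exp(2*y) - 3*exp(2*y)/2 - 3*log(y - 3) + 5*log(y - 2) - 5*log(y + 1).
Step 1. Rewrite: now ∫(6*y*exp(2*y)) dy + ∫((-3*y**2 + 18*y - 39)/(y**3 - 4*y**2 + y + 6)) dy.
Step 2. Integrate ∫(6*y*exp(2*y)) dy by parts with u = y, dv = (6*exp(2*y)) dy, so v = 3*exp(2*y): now 3*y*exp(2*y) + ∫((-3*y**2 + 18*y - 39)/(y**3 - 4*y**2 + y + 6)) dy + ∫(-3*exp(2*y)) dy.
Step 3. Evaluate the standard form: now 3*y*exp(2*y) - 3*exp(2*y)/2 + ∫((-3*y**2 + 18*y - 39)/(y**3 - 4*y**2 + y + 6)) dy.
Step 4. Decompose ∫((-3*y**2 + 18*y - 39)/(y**3 - 4*y**2 + y + 6)) dy by partial fractions, (-3*y**2 + 18*y - 39)/(y**3 - 4*y**2 + y + 6) = -5/(y + 1) + 5/(y - 2) - 3/(y - 3): now 3*y*exp(2*y) - 3*exp(2*y)/2 + ∫(-3/(y - 3)) dy + ∫(5/(y - 2)) dy + ∫(-5/(y + 1)) dy.
Step 5. Evaluate the standard form [assuming y > -1]: now 3*y*exp(2*y) - 3*exp(2*y)/2 - 5*log(y + 1) + ∫(-3/(y - 3)) dy + ∫(5/(y - 2)) dy.
Step 6. Evaluate the standard form [assuming y > 3]: now 3*y*exp(2*y) - 3*exp(2*y)/2 - 3*log(y - 3) - 5*log(y + 1) + ∫(5/(y - 2)) dy.
Step 7. Evaluate the standard form [assuming y > 2]: now 3*y*exp(2*y) - 3*exp(2*y)/2 - 3*log(y - 3) + 5*log(y - 2) - 5*log(y + 1).
Answer: 3*y*exp(2*y) - 3*exp(2*y)/2 - 3*log(y - 3) + 5*log(y - 2) - 5*log(y + 1).


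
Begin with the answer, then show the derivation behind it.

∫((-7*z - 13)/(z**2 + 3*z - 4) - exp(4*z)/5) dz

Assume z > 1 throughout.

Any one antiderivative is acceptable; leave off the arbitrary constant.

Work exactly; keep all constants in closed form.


The answer is -exp(4*z)/20 - 4*log(z - 1) - 3*log(z + 4).
Step 1. Rewrite: now ∫((-7*z - 13)/(z**2 + 3*z - 4)) dz + ∫(-exp(4*z)/5) dz.
Step 2. Decompose ∫((-7*z - 13)/(z**2 + 3*z - 4)) dz by partial fractions, (-7*z - 13)/(z**2 + 3*z - 4) = -3/(z + 4) - 4/(z - 1): now ∫(-4/(z - 1)) dz + ∫(-3/(z + 4)) dz + ∫(-exp(4*z)/5) dz.
Step 3. Evaluate the standard form [assuming z > 1]: now -4*log(z - 1) + ∫(-3/(z + 4)) dz + ∫(-exp(4*z)/5) dz.
Step 4. Evaluate the standard form [assuming z > -4]: now -4*log(z - 1) - 3*log(z + 4) + ∫(-exp(4*z)/5) dz.
Step 5. Evaluate the standard form: now -exp(4*z)/20 - 4*log(z - 1) - 3*log(z + 4).
Answer: -exp(4*z)/20 - 4*log(z - 1) - 3*log(z + 4).


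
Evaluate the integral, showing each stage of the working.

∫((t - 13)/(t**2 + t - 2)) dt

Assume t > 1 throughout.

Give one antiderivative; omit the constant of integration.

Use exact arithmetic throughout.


Step 1. Decompose ∫((t - 13)/(t**2 + t - 2)) dt by partial fractions, (t - 13)/(t**2 + t - 2) = 5/(t + 2) - 4/(t - 1): now ∫(-4/(t - 1)) dt + ∫(5/(t + 2)) dt.
Step 2. Evaluate the standard form [assuming t > 1]: now -4*log(t - 1) + ∫(5/(t + 2)) dt.
Step 3. Evaluate the standard form [assuming t > -2]: now -4*log(t - 1) + 5*log(t + 2).
Answer: -4*log(t - 1) + 5*log(t + 2).


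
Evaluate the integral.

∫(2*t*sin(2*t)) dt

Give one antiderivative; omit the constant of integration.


Answer: -t*cos(2*t) + sin(2*t)/2.


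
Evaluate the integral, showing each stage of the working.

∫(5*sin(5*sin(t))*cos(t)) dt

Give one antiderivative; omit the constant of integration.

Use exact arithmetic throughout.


Step 1. Substitute u = sin(t), turning ∫(5*sin(5*sin(t))*cos(t)) dt into ∫(5*sin(5*u)) du: now ∫(5*sin(5*u)) du.
Step 2. Evaluate the standard form: now -cos(5*u).
Step 3. Substitute back u = sin(t): now -cos(5*sin(t)).
Answer: -cos(5*sin(t)).


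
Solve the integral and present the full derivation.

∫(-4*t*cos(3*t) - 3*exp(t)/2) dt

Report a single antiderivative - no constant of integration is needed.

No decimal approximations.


Step 1. Rewrite: now ∫(-4*t*cos(3*t)) dt + ∫(-3*exp(t)/2) dt.
Step 2. Evaluate the standard form: now -3*exp(t)/2 + ∫(-4*t*cos(3*t)) dt.
Step 3. Integrate ∫(-4*t*cos(3*t)) dt by parts with u = t, dv = (-4*cos(3*t)) dt, so v = -4*sin(3*t)/3: now -4*t*sin(3*t)/3 - 3*exp(t)/2 + ∫(4*sin(3*t)/3) dt.
Step 4. Evaluate the standard form: now -4*t*sin(3*t)/3 - 3*exp(t)/2 - 4*cos(3*t)/9.
Answer: -4*t*sin(3*t)/3 - 3*exp(t)/2 - 4*cos(3*t)/9.


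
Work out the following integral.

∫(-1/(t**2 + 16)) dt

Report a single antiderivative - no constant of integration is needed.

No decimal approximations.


Answer: -atan(t/4)/4.


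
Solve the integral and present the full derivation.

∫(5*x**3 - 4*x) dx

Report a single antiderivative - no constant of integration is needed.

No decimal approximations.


Step 1. Rewrite: now ∫(-4*x) dx + ∫(5*x**3) dx.
Step 2. Evaluate the standard form: now -2*x**2 + ∫(5*x**3) dx.
Step 3. Evaluate the standard form: now 5*x**4/4 - 2*x**2.
Answer: 5*x**4/4 - 2*x**2.


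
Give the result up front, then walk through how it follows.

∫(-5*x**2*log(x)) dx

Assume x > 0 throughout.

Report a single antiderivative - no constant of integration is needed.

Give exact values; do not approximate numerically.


The answer is -5*x**3*log(x)/3 + 5*x**3/9.
Step 1. Integrate ∫(-5*x**2*log(x)) dx by parts with u = log(x), dv = (-5*x**2) dx, so v = -5*x**3/3 [assuming x > 0]: now -5*x**3*log(x)/3 + ∫(5*x**2/3) dx.
Step 2. Evaluate the standard form: now -5*x**3*log(x)/3 + 5*x**3/9.
Answer: -5*x**3*log(x)/3 + 5*x**3/9.


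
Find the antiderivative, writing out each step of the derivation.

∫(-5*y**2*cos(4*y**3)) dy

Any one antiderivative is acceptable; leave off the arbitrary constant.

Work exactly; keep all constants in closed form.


Step 1. Substitute u = y**3, turning ∫(-5*y**2*cos(4*y**3)) dy into ∫(-5*cos(4*u)/3) du: now ∫(-5*cos(4*u)/3) du.
Step 2. Evaluate the standard form: now -5*sin(4*u)/12.
Step 3. Substitute back u = y**3: now -5*sin(4*y**3)/12.
Answer: -5*sin(4*y**3)/12.


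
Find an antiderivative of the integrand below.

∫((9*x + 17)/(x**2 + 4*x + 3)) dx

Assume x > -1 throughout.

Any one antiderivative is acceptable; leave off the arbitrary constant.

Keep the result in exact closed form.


Answer: 4*log(x + 1) + 5*log(x + 3).


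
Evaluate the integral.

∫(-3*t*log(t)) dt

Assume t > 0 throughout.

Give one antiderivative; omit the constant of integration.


Answer: -3*t**2*log(t)/2 + 3*t**2/4.


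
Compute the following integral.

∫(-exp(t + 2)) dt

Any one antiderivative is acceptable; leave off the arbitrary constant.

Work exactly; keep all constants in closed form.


Answer: -exp(t + 2).


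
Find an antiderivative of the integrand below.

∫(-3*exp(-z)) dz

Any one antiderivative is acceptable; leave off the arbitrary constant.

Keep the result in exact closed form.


Answer: 3*exp(-z).


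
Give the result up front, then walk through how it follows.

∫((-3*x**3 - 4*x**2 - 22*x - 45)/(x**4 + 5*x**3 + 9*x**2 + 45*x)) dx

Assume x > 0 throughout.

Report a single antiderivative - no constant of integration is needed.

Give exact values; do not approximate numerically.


The answer is -log(x) - 2*log(x + 5) + atan(x/3)/3.
Step 1. Decompose ∫((-3*x**3 - 4*x**2 - 22*x - 45)/(x**4 + 5*x**3 + 9*x**2 + 45*x)) dx by partial fractions, (-3*x**3 - 4*x**2 - 22*x - 45)/(x**4 + 5*x**3 + 9*x**2 + 45*x) = 1/(x**2 + 9) - 2/(x + 5) - 1/x: now ∫(-1/x) dx + ∫(-2/(x + 5)) dx + ∫(1/(x**2 + 9)) dx.
Step 2. Evaluate the standard form [assuming x > -5]: now -2*log(x + 5) + ∫(-1/x) dx + ∫(1/(x**2 + 9)) dx.
Step 3. Evaluate the standard form [assuming x > 0]: now -log(x) - 2*log(x + 5) + ∫(1/(x**2 + 9)) dx.
Step 4. Evaluate the standard form: now -log(x) - 2*log(x + 5) + atan(x/3)/3.
Answer: -log(x) - 2*log(x + 5) + atan(x/3)/3.


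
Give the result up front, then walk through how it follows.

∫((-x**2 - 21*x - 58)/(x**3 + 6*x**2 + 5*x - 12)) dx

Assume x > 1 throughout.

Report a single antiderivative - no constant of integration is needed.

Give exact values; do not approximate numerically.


The answer is -4*log(x - 1) + log(x + 3) + 2*log(x + 4).
Step 1. Decompose ∫((-x**2 - 21*x - 58)/(x**3 + 6*x**2 + 5*x - 12)) dx by partial fractions, (-x**2 - 21*x - 58)/(x**3 + 6*x**2 + 5*x - 12) = 2/(x + 4) + 1/(x + 3) - 4/(x - 1): now ∫(-4/(x - 1)) dx + ∫(1/(x + 3)) dx + ∫(2/(x + 4)) dx.
Step 2. Evaluate the standard form [assuming x > 1]: now -4*log(x - 1) + ∫(1/(x + 3)) dx + ∫(2/(x + 4)) dx.
Step 3. Evaluate the standard form [assuming x > -3]: now -4*log(x - 1) + log(x + 3) + ∫(2/(x + 4)) dx.
Step 4. Evaluate the standard form [assuming x > -4]: now -4*log(x - 1) + log(x + 3) + 2*log(x + 4).
Answer: -4*log(x - 1) + log(x + 3) + 2*log(x + 4).


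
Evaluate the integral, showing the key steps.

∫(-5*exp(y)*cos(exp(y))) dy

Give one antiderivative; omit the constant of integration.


Step 1. Substitute u = exp(y), turning ∫(-5*exp(y)*cos(exp(y))) dy into ∫(-5*cos(u)) du: now ∫(-5*cos(u)) du.
Step 2. Evaluate the standard form: now -5*sin(u).
Step 3. Substitute back u = exp(y): now -5*sin(exp(y)).
Answer: -5*sin(exp(y)).


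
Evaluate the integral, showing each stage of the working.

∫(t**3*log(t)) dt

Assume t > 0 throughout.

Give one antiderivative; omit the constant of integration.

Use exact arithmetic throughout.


Step 1. Integrate ∫(t**3*log(t)) dt by parts with u = log(t), dv = (t**3) dt, so v = t**4/4 [assuming t > 0]: now t**4*log(t)/4 + ∫(-t**3/4) dt.
Step 2. Evaluate the standard form: now t**4*log(t)/4 - t**4/16.
Answer: t**4*log(t)/4 - t**4/16.


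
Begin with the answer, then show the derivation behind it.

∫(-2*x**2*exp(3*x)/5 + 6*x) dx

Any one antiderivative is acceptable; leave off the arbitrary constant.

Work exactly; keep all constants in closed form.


The answer is -2*x**2*exp(3*x)/15 + 3*x**2 + 4*x*exp(3*x)/45 - 4*exp(3*x)/135.
Step 1. Rewrite: now ∫(6*x) dx + ∫(-2*x**2*exp(3*x)/5) dx.
Step 2. Evaluate the standard form: now 3*x**2 + ∫(-2*x**2*exp(3*x)/5) dx.
Step 3. Integrate ∫(-2*x**2*exp(3*x)/5) dx by parts with u = x**2, dv = (-2*exp(3*x)/5) dx, so v = -2*exp(3*x)/15: now -2*x**2*exp(3*x)/15 + 3*x**2 + ∫(4*x*exp(3*x)/15) dx.
Step 4. Integrate ∫(4*x*exp(3*x)/15) dx by parts with u = x, dv = (4*exp(3*x)/15) dx, so v = 4*exp(3*x)/45: now -2*x**2*exp(3*x)/15 + 3*x**2 + 4*x*exp(3*x)/45 + ∫(-4*exp(3*x)/45) dx.
Step 5. Evaluate the standard form: now -2*x**2*exp(3*x)/15 + 3*x**2 + 4*x*exp(3*x)/45 - 4*exp(3*x)/135.
Answer: -2*x**2*exp(3*x)/15 + 3*x**2 + 4*x*exp(3*x)/45 - 4*exp(3*x)/135.


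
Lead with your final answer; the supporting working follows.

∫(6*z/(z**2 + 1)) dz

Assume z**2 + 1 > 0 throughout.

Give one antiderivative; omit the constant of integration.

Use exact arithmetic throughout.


The answer is 3*log(z**2 + 1).
Step 1. Substitute u = z**2 + 1, turning ∫(6*z/(z**2 + 1)) dz into ∫(3/u) du: now ∫(3/u) du.
Step 2. Evaluate the standard form [assuming u > 0]: now 3*log(u).
Step 3. Substitute back u = z**2 + 1: now 3*log(z**2 + 1).
Answer: 3*log(z**2 + 1).


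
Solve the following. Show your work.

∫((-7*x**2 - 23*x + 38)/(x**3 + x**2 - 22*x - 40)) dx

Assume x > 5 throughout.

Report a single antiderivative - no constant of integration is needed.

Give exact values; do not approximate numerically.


Step 1. Decompose ∫((-7*x**2 - 23*x + 38)/(x**3 + x**2 - 22*x - 40)) dx by partial fractions, (-7*x**2 - 23*x + 38)/(x**3 + x**2 - 22*x - 40) = 1/(x + 4) - 4/(x + 2) - 4/(x - 5): now ∫(-4/(x - 5)) dx + ∫(-4/(x + 2)) dx + ∫(1/(x + 4)) dx.
Step 2. Evaluate the standard form [assuming x > -4]: now log(x + 4) + ∫(-4/(x - 5)) dx + ∫(-4/(x + 2)) dx.
Step 3. Evaluate the standard form [assuming x > -2]: now -4*log(x + 2) + log(x + 4) + ∫(-4/(x - 5)) dx.
Step 4. Evaluate the standard form [assuming x > 5]: now -4*log(x - 5) - 4*log(x + 2) + log(x + 4).
Answer: -4*log(x - 5) - 4*log(x + 2) + log(x + 4).


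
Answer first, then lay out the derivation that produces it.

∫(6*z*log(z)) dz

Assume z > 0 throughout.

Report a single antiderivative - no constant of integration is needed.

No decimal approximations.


The answer is 3*z**2*log(z) - 3*z**2/2.
Step 1. Integrate ∫(6*z*log(z)) dz by parts with u = log(z), dv = (6*z) dz, so v = 3*z**2 [assuming z > 0]: now 3*z**2*log(z) + ∫(-3*z) dz.
Step 2. Evaluate the standard form: now 3*z**2*log(z) - 3*z**2/2.
Answer: 3*z**2*log(z) - 3*z**2/2.


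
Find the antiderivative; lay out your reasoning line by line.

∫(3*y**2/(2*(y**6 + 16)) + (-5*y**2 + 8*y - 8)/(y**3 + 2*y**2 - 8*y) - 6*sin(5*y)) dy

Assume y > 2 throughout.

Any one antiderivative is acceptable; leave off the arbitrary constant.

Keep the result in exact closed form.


Step 1. Rewrite: now ∫(3*y**2/(2*(y**6 + 16))) dy + ∫((-5*y**2 + 8*y - 8)/(y**3 + 2*y**2 - 8*y)) dy + ∫(-6*sin(5*y)) dy.
Step 2. Evaluate the standard form: now 6*cos(5*y)/5 + ∫(3*y**2/(2*(y**6 + 16))) dy + ∫((-5*y**2 + 8*y - 8)/(y**3 + 2*y**2 - 8*y)) dy.
Step 3. Substitute u = y**3, turning ∫(3*y**2/(2*(y**6 + 16))) dy into ∫(1/(2*(u**2 + 16))) du: now 6*cos(5*y)/5 + ∫((-5*y**2 + 8*y - 8)/(y**3 + 2*y**2 - 8*y)) dy + ∫(1/(2*(u**2 + 16))) du.
Step 4. Evaluate the standard form: now 6*cos(5*y)/5 + atan(u/4)/8 + ∫((-5*y**2 + 8*y - 8)/(y**3 + 2*y**2 - 8*y)) dy.
Step 5. Substitute back u = y**3: now 6*cos(5*y)/5 + atan(y**3/4)/8 + ∫((-5*y**2 + 8*y - 8)/(y**3 + 2*y**2 - 8*y)) dy.
Step 6. Decompose ∫((-5*y**2 + 8*y - 8)/(y**3 + 2*y**2 - 8*y)) dy by partial fractions, (-5*y**2 + 8*y - 8)/(y**3 + 2*y**2 - 8*y) = -5/(y + 4) - 1/(y - 2) + 1/y: now 6*cos(5*y)/5 + atan(y**3/4)/8 + ∫(1/y) dy + ∫(-1/(y - 2)) dy + ∫(-5/(y + 4)) dy.
Step 7. Evaluate the standard form [assuming y > -4]: now -5*log(y + 4) + 6*cos(5*y)/5 + atan(y**3/4)/8 + ∫(1/y) dy + ∫(-1/(y - 2)) dy.
Step 8. Evaluate the standard form [assuming y > 0]: now log(y) - 5*log(y + 4) + 6*cos(5*y)/5 + atan(y**3/4)/8 + ∫(-1/(y - 2)) dy.
Step 9. Evaluate the standard form [assuming y > 2]: now log(y) - log(y - 2) - 5*log(y + 4) + 6*cos(5*y)/5 + atan(y**3/4)/8.
Answer: log(y) - log(y - 2) - 5*log(y + 4) + 6*cos(5*y)/5 + atan(y**3/4)/8.


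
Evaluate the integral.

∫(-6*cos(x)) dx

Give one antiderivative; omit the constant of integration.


Answer: -6*sin(x).


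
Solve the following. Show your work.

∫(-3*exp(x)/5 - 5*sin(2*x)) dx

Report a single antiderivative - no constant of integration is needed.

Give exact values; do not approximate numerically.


Step 1. Rewrite: now ∫(-3*exp(x)/5) dx + ∫(-5*sin(2*x)) dx.
Step 2. Evaluate the standard form: now 5*cos(2*x)/2 + ∫(-3*exp(x)/5) dx.
Step 3. Evaluate the standard form: now -3*exp(x)/5 + 5*cos(2*x)/2.
Answer: -3*exp(x)/5 + 5*cos(2*x)/2.


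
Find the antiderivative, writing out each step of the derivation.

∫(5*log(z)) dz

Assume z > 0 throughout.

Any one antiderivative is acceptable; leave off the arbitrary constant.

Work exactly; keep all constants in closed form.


Step 1. Integrate ∫(5*log(z)) dz by parts with u = log(z), dv = (5) dz, so v = 5*z [assuming z > 0]: now 5*z*log(z) + ∫(-5) dz.
Step 2. Evaluate the standard form: now 5*z*log(z) - 5*z.
Answer: 5*z*log(z) - 5*z.


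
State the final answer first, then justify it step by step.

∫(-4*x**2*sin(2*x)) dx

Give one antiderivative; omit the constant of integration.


The answer is 2*x**2*cos(2*x) - 2*x*sin(2*x) - cos(2*x).
Step 1. Integrate ∫(-4*x**2*sin(2*x)) dx by parts with u = x**2, dv = (-4*sin(2*x)) dx, so v = 2*cos(2*x): now 2*x**2*cos(2*x) + ∫(-4*x*cos(2*x)) dx.
Step 2. Integrate ∫(-4*x*cos(2*x)) dx by parts with u = x, dv = (-4*cos(2*x)) dx, so v = -2*sin(2*x): now 2*x**2*cos(2*x) - 2*x*sin(2*x) + ∫(2*sin(2*x)) dx.
Step 3. Evaluate the standard form: now 2*x**2*cos(2*x) - 2*x*sin(2*x) - cos(2*x).
Answer: 2*x**2*cos(2*x) - 2*x*sin(2*x) - cos(2*x).


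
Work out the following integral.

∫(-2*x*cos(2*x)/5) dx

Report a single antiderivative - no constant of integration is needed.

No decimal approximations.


Answer: -x*sin(2*x)/5 - cos(2*x)/10.


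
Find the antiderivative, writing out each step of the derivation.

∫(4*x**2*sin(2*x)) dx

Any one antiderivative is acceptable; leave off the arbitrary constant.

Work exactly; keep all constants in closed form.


Step 1. Integrate ∫(4*x**2*sin(2*x)) dx by parts with u = x**2, dv = (4*sin(2*x)) dx, so v = -2*cos(2*x): now -2*x**2*cos(2*x) + ∫(4*x*cos(2*x)) dx.
Step 2. Integrate ∫(4*x*cos(2*x)) dx by parts with u = x, dv = (4*cos(2*x)) dx, so v = 2*sin(2*x): now -2*x**2*cos(2*x) + 2*x*sin(2*x) + ∫(-2*sin(2*x)) dx.
Step 3. Evaluate the standard form: now -2*x**2*cos(2*x) + 2*x*sin(2*x) + cos(2*x).
Answer: -2*x**2*cos(2*x) + 2*x*sin(2*x) + cos(2*x).


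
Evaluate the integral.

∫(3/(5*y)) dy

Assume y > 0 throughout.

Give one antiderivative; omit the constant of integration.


Answer: 3*log(y)/5.


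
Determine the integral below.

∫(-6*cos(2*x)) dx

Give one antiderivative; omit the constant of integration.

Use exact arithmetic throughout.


Answer: -3*sin(2*x).


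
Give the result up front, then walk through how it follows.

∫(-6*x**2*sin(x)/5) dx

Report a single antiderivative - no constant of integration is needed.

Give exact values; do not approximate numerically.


The answer is 6*x**2*cos(x)/5 - 12*x*sin(x)/5 - 12*cos(x)/5.
Step 1. Integrate ∫(-6*x**2*sin(x)/5) dx by parts with u = x**2, dv = (-6*sin(x)/5) dx, so v = 6*cos(x)/5: now 6*x**2*cos(x)/5 + ∫(-12*x*cos(x)/5) dx.
Step 2. Integrate ∫(-12*x*cos(x)/5) dx by parts with u = x, dv = (-12*cos(x)/5) dx, so v = -12*sin(x)/5: now 6*x**2*cos(x)/5 - 12*x*sin(x)/5 + ∫(12*sin(x)/5) dx.
Step 3. Evaluate the standard form: now 6*x**2*cos(x)/5 - 12*x*sin(x)/5 - 12*cos(x)/5.
Answer: 6*x**2*cos(x)/5 - 12*x*sin(x)/5 - 12*cos(x)/5.


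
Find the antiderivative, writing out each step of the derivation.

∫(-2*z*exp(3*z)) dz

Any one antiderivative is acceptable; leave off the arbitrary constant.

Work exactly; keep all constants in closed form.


Step 1. Integrate ∫(-2*z*exp(3*z)) dz by parts with u = z, dv = (-2*exp(3*z)) dz, so v = -2*exp(3*z)/3: now -2*z*exp(3*z)/3 + ∫(2*exp(3*z)/3) dz.
Step 2. Evaluate the standard form: now -2*z*exp(3*z)/3 + 2*exp(3*z)/9.
Answer: -2*z*exp(3*z)/3 + 2*exp(3*z)/9.


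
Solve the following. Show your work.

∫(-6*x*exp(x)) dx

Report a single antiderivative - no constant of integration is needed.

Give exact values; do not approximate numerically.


Step 1. Integrate ∫(-6*x*exp(x)) dx by parts with u = x, dv = (-6*exp(x)) dx, so v = -6*exp(x): now -6*x*exp(x) + ∫(6*exp(x)) dx.
Step 2. Evaluate the standard form: now -6*x*exp(x) + 6*exp(x).
Answer: -6*x*exp(x) + 6*exp(x).


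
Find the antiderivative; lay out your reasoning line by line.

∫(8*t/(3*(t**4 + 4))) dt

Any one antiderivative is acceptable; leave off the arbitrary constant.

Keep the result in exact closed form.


Step 1. Substitute u = t**2, turning ∫(8*t/(3*(t**4 + 4))) dt into ∫(4/(3*(u**2 + 4))) du: now ∫(4/(3*(u**2 + 4))) du.
Step 2. Evaluate the standard form: now 2*atan(u/2)/3.
Step 3. Substitute back u = t**2: now 2*atan(t**2/2)/3.
Answer: 2*atan(t**2/2)/3.


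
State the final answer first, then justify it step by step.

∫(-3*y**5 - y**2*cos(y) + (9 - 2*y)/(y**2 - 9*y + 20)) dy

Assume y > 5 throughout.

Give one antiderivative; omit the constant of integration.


The answer is -y**6/2 - y**2*sin(y) - 2*y*cos(y) - log(y - 5) - log(y - 4) + 2*sin(y).
Step 1. Rewrite: now ∫(-3*y**5) dy + ∫(-y**2*cos(y)) dy + ∫((9 - 2*y)/(y**2 - 9*y + 20)) dy.
Step 2. Decompose ∫((9 - 2*y)/(y**2 - 9*y + 20)) dy by partial fractions, (9 - 2*y)/(y**2 - 9*y + 20) = -1/(y - 4) - 1/(y - 5): now ∫(-3*y**5) dy + ∫(-y**2*cos(y)) dy + ∫(-1/(y - 5)) dy + ∫(-1/(y - 4)) dy.
Step 3. Evaluate the standard form [assuming y > 5]: now -log(y - 5) + ∫(-3*y**5) dy + ∫(-y**2*cos(y)) dy + ∫(-1/(y - 4)) dy.
Step 4. Evaluate the standard form [assuming y > 4]: now -log(y - 5) - log(y - 4) + ∫(-3*y**5) dy + ∫(-y**2*cos(y)) dy.
Step 5. Integrate ∫(-y**2*cos(y)) dy by parts with u = y**2, dv = (-cos(y)) dy, so v = -sin(y): now -y**2*sin(y) - log(y - 5) - log(y - 4) + ∫(-3*y**5) dy + ∫(2*y*sin(y)) dy.
Step 6. Integrate ∫(2*y*sin(y)) dy by parts with u = y, dv = (2*sin(y)) dy, so v = -2*cos(y): now -y**2*sin(y) - 2*y*cos(y) - log(y - 5) - log(y - 4) + ∫(-3*y**5) dy + ∫(2*cos(y)) dy.
Step 7. Evaluate the standard form: now -y**2*sin(y) - 2*y*cos(y) - log(y - 5) - log(y - 4) + 2*sin(y) + ∫(-3*y**5) dy.
Step 8. Evaluate the standard form: now -y**6/2 - y**2*sin(y) - 2*y*cos(y) - log(y - 5) - log(y - 4) + 2*sin(y).
Answer: -y**6/2 - y**2*sin(y) - 2*y*cos(y) - log(y - 5) - log(y - 4) + 2*sin(y).


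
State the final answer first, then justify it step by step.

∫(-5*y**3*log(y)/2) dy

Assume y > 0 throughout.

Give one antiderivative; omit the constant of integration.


The answer is -5*y**4*log(y)/8 + 5*y**4/32.
Step 1. Integrate ∫(-5*y**3*log(y)/2) dy by parts with u = log(y), dv = (-5*y**3/2) dy, so v = -5*y**4/8 [assuming y > 0]: now -5*y**4*log(y)/8 + ∫(5*y**3/8) dy.
Step 2. Evaluate the standard form: now -5*y**4*log(y)/8 + 5*y**4/32.
Answer: -5*y**4*log(y)/8 + 5*y**4/32.


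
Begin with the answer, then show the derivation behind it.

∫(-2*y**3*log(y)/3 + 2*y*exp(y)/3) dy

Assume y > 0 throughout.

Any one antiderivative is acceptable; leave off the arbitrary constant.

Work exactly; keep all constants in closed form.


The answer is -y**4*log(y)/6 + y**4/24 + 2*y*exp(y)/3 - 2*exp(y)/3.
Step 1. Rewrite: now ∫(2*y*exp(y)/3) dy + ∫(-2*y**3*log(y)/3) dy.
Step 2. Integrate ∫(-2*y**3*log(y)/3) dy by parts with u = log(y), dv = (-2*y**3/3) dy, so v = -y**4/6 [assuming y > 0]: now -y**4*log(y)/6 + ∫(y**3/6) dy + ∫(2*y*exp(y)/3) dy.
Step 3. Evaluate the standard form: now -y**4*log(y)/6 + y**4/24 + ∫(2*y*exp(y)/3) dy.
Step 4. Integrate ∫(2*y*exp(y)/3) dy by parts with u = y, dv = (2*exp(y)/3) dy, so v = 2*exp(y)/3: now -y**4*log(y)/6 + y**4/24 + 2*y*exp(y)/3 + ∫(-2*exp(y)/3) dy.
Step 5. Evaluate the standard form: now -y**4*log(y)/6 + y**4/24 + 2*y*exp(y)/3 - 2*exp(y)/3.
Answer: -y**4*log(y)/6 + y**4/24 + 2*y*exp(y)/3 - 2*exp(y)/3.
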